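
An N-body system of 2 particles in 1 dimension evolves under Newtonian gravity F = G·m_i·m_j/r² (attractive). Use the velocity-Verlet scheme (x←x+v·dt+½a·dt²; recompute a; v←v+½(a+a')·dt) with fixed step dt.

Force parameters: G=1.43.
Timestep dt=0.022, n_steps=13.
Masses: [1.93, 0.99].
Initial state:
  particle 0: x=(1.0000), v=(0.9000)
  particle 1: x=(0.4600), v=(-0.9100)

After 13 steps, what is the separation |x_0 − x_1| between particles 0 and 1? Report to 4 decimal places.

0.6258

step 0: x0=(1.0000) x1=(0.4600)
step 1: x0=(1.0186) x1=(0.4423)
step 2: x0=(1.0352) x1=(0.4286)
step 3: x0=(1.0499) x1=(0.4185)
step 4: x0=(1.0629) x1=(0.4118)
step 5: x0=(1.0742) x1=(0.4082)
step 6: x0=(1.0841) x1=(0.4076)
step 7: x0=(1.0924) x1=(0.4100)
step 8: x0=(1.0992) x1=(0.4152)
step 9: x0=(1.1046) x1=(0.4233)
step 10: x0=(1.1085) x1=(0.4342)
step 11: x0=(1.1109) x1=(0.4481)
step 12: x0=(1.1118) x1=(0.4650)
step 13: x0=(1.1110) x1=(0.4852)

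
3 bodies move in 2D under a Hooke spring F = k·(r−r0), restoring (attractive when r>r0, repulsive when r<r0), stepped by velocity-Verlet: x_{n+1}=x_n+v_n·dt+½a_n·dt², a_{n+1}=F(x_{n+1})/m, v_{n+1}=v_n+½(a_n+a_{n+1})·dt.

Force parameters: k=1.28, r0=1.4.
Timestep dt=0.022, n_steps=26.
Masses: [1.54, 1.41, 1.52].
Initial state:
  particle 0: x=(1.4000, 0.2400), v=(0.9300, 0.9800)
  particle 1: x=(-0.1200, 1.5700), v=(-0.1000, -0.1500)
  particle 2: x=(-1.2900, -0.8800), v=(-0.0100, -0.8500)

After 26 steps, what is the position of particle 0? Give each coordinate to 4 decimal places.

step 0: x0=(1.4000, 0.2400) x1=(-0.1200, 1.5700) x2=(-1.2900, -0.8800)
step 1: x0=(1.4201, 0.2615) x1=(-0.1222, 1.5663) x2=(-1.2898, -0.8983)
step 2: x0=(1.4394, 0.2830) x1=(-0.1245, 1.5620) x2=(-1.2888, -0.9159)
step 3: x0=(1.4580, 0.3043) x1=(-0.1268, 1.5569) x2=(-1.2870, -0.9328)
step 4: x0=(1.4757, 0.3255) x1=(-0.1291, 1.5512) x2=(-1.2844, -0.9489)
step 5: x0=(1.4927, 0.3466) x1=(-0.1315, 1.5447) x2=(-1.2809, -0.9642)
step 6: x0=(1.5088, 0.3676) x1=(-0.1339, 1.5375) x2=(-1.2766, -0.9787)
step 7: x0=(1.5242, 0.3884) x1=(-0.1363, 1.5297) x2=(-1.2714, -0.9924)
step 8: x0=(1.5387, 0.4091) x1=(-0.1388, 1.5211) x2=(-1.2653, -1.0053)
step 9: x0=(1.5524, 0.4295) x1=(-0.1413, 1.5118) x2=(-1.2585, -1.0173)
step 10: x0=(1.5652, 0.4498) x1=(-0.1437, 1.5018) x2=(-1.2507, -1.0285)
step 11: x0=(1.5772, 0.4699) x1=(-0.1462, 1.4912) x2=(-1.2421, -1.0389)
step 12: x0=(1.5884, 0.4898) x1=(-0.1488, 1.4799) x2=(-1.2326, -1.0484)
step 13: x0=(1.5987, 0.5094) x1=(-0.1513, 1.4678) x2=(-1.2222, -1.0571)
step 14: x0=(1.6082, 0.5288) x1=(-0.1538, 1.4552) x2=(-1.2110, -1.0649)
step 15: x0=(1.6168, 0.5479) x1=(-0.1563, 1.4418) x2=(-1.1989, -1.0718)
step 16: x0=(1.6245, 0.5668) x1=(-0.1588, 1.4278) x2=(-1.1860, -1.0779)
step 17: x0=(1.6314, 0.5853) x1=(-0.1613, 1.4132) x2=(-1.1722, -1.0830)
step 18: x0=(1.6375, 0.6037) x1=(-0.1638, 1.3979) x2=(-1.1575, -1.0873)
step 19: x0=(1.6427, 0.6217) x1=(-0.1662, 1.3820) x2=(-1.1421, -1.0908)
step 20: x0=(1.6470, 0.6394) x1=(-0.1687, 1.3655) x2=(-1.1257, -1.0933)
step 21: x0=(1.6505, 0.6567) x1=(-0.1711, 1.3484) x2=(-1.1086, -1.0950)
step 22: x0=(1.6532, 0.6738) x1=(-0.1735, 1.3308) x2=(-1.0906, -1.0958)
step 23: x0=(1.6550, 0.6905) x1=(-0.1758, 1.3125) x2=(-1.0718, -1.0957)
step 24: x0=(1.6560, 0.7069) x1=(-0.1781, 1.2937) x2=(-1.0522, -1.0948)
step 25: x0=(1.6561, 0.7230) x1=(-0.1803, 1.2743) x2=(-1.0318, -1.0930)
step 26: x0=(1.6555, 0.7386) x1=(-0.1825, 1.2545) x2=(-1.0107, -1.0904)

(1.6555, 0.7386)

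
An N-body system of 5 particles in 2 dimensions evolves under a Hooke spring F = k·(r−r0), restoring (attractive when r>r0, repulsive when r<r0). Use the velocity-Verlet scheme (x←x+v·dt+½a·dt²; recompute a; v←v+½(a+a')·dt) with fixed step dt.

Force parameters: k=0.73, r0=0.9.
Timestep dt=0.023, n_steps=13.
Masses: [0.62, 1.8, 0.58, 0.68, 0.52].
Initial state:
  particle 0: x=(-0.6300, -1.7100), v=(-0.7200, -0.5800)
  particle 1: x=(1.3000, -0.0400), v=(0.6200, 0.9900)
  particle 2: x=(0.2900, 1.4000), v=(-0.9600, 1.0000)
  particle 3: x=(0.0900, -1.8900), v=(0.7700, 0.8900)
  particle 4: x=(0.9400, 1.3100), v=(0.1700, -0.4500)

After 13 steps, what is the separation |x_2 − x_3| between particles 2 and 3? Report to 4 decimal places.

step 0: x0=(-0.6300, -1.7100) x1=(1.3000, -0.0400) x2=(0.2900, 1.4000) x3=(0.0900, -1.8900) x4=(0.9400, 1.3100)
step 1: x0=(-0.6457, -1.7216) x1=(1.3140, -0.0173) x2=(0.2677, 1.4212) x3=(0.1082, -1.8679) x4=(0.9434, 1.2978)
step 2: x0=(-0.6594, -1.7297) x1=(1.3274, 0.0051) x2=(0.2452, 1.4389) x3=(0.1272, -1.8425) x4=(0.9457, 1.2818)
step 3: x0=(-0.6713, -1.7342) x1=(1.3402, 0.0273) x2=(0.2223, 1.4530) x3=(0.1471, -1.8139) x4=(0.9469, 1.2622)
step 4: x0=(-0.6813, -1.7352) x1=(1.3525, 0.0493) x2=(0.1993, 1.4636) x3=(0.1679, -1.7820) x4=(0.9471, 1.2390)
step 5: x0=(-0.6893, -1.7327) x1=(1.3642, 0.0709) x2=(0.1761, 1.4705) x3=(0.1893, -1.7471) x4=(0.9460, 1.2123)
step 6: x0=(-0.6953, -1.7266) x1=(1.3752, 0.0924) x2=(0.1529, 1.4739) x3=(0.2115, -1.7090) x4=(0.9439, 1.1823)
step 7: x0=(-0.6994, -1.7169) x1=(1.3857, 0.1135) x2=(0.1297, 1.4738) x3=(0.2343, -1.6678) x4=(0.9406, 1.1489)
step 8: x0=(-0.7014, -1.7038) x1=(1.3956, 0.1344) x2=(0.1065, 1.4702) x3=(0.2577, -1.6237) x4=(0.9361, 1.1124)
step 9: x0=(-0.7013, -1.6871) x1=(1.4048, 0.1549) x2=(0.0835, 1.4631) x3=(0.2816, -1.5768) x4=(0.9304, 1.0729)
step 10: x0=(-0.6993, -1.6670) x1=(1.4135, 0.1751) x2=(0.0607, 1.4527) x3=(0.3060, -1.5270) x4=(0.9236, 1.0305)
step 11: x0=(-0.6952, -1.6436) x1=(1.4216, 0.1951) x2=(0.0381, 1.4389) x3=(0.3308, -1.4746) x4=(0.9156, 0.9853)
step 12: x0=(-0.6891, -1.6168) x1=(1.4290, 0.2147) x2=(0.0158, 1.4218) x3=(0.3560, -1.4196) x4=(0.9065, 0.9377)
step 13: x0=(-0.6810, -1.5867) x1=(1.4359, 0.2340) x2=(-0.0061, 1.4015) x3=(0.3815, -1.3622) x4=(0.8962, 0.8876)

2.7908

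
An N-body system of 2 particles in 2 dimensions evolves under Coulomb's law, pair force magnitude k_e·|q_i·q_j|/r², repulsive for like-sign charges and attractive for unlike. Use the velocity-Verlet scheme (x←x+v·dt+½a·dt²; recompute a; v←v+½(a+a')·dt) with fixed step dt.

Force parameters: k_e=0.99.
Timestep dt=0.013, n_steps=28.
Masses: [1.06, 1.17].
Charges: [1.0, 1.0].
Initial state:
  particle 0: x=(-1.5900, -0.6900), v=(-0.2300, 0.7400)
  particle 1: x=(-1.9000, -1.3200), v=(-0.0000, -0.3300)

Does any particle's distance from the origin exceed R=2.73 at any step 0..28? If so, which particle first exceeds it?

step 0: x0=(-1.5900, -0.6900) x1=(-1.9000, -1.3200)
step 1: x0=(-1.5929, -0.6802) x1=(-1.9001, -1.3244)
step 2: x0=(-1.5957, -0.6702) x1=(-1.9002, -1.3291)
step 3: x0=(-1.5984, -0.6599) x1=(-1.9005, -1.3340)
step 4: x0=(-1.6009, -0.6493) x1=(-1.9010, -1.3392)
step 5: x0=(-1.6033, -0.6385) x1=(-1.9015, -1.3446)
step 6: x0=(-1.6057, -0.6274) x1=(-1.9021, -1.3502)
step 7: x0=(-1.6079, -0.6161) x1=(-1.9028, -1.3560)
step 8: x0=(-1.6100, -0.6045) x1=(-1.9035, -1.3621)
step 9: x0=(-1.6121, -0.5927) x1=(-1.9044, -1.3683)
step 10: x0=(-1.6140, -0.5807) x1=(-1.9053, -1.3747)
step 11: x0=(-1.6159, -0.5685) x1=(-1.9063, -1.3814)
step 12: x0=(-1.6178, -0.5561) x1=(-1.9074, -1.3882)
step 13: x0=(-1.6195, -0.5436) x1=(-1.9085, -1.3951)
step 14: x0=(-1.6212, -0.5308) x1=(-1.9097, -1.4023)
step 15: x0=(-1.6228, -0.5178) x1=(-1.9109, -1.4096)
step 16: x0=(-1.6244, -0.5047) x1=(-1.9122, -1.4171)
step 17: x0=(-1.6259, -0.4914) x1=(-1.9135, -1.4247)
step 18: x0=(-1.6274, -0.4780) x1=(-1.9149, -1.4324)
step 19: x0=(-1.6289, -0.4644) x1=(-1.9163, -1.4403)
step 20: x0=(-1.6302, -0.4506) x1=(-1.9177, -1.4484)
step 21: x0=(-1.6316, -0.4367) x1=(-1.9192, -1.4565)
step 22: x0=(-1.6329, -0.4227) x1=(-1.9207, -1.4648)
step 23: x0=(-1.6342, -0.4086) x1=(-1.9223, -1.4732)
step 24: x0=(-1.6354, -0.3943) x1=(-1.9239, -1.4817)
step 25: x0=(-1.6366, -0.3799) x1=(-1.9255, -1.4903)
step 26: x0=(-1.6378, -0.3654) x1=(-1.9271, -1.4990)
step 27: x0=(-1.6389, -0.3508) x1=(-1.9288, -1.5079)
step 28: x0=(-1.6401, -0.3360) x1=(-1.9305, -1.5168)

no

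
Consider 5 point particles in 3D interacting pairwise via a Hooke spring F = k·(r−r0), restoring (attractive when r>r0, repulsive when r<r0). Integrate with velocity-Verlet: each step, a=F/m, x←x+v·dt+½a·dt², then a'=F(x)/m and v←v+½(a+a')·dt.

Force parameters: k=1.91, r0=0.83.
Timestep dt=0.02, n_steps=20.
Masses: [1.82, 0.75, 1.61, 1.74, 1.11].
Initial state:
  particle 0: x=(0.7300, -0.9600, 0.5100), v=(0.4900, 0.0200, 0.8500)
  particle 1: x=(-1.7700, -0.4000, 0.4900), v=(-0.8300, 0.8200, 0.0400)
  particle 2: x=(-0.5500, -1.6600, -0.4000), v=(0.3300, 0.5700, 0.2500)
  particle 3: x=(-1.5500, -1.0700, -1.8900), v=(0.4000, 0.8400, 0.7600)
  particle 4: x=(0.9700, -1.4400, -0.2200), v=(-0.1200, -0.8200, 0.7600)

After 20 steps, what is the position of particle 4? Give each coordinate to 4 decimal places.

step 0: x0=(0.7300, -0.9600, 0.5100) x1=(-1.7700, -0.4000, 0.4900) x2=(-0.5500, -1.6600, -0.4000) x3=(-1.5500, -1.0700, -1.8900) x4=(0.9700, -1.4400, -0.2200)
step 1: x0=(0.7390, -0.9596, 0.5265) x1=(-1.7843, -0.3848, 0.4895) x2=(-0.5434, -1.6482, -0.3949) x3=(-1.5411, -1.0532, -1.8736) x4=(0.9660, -1.4561, -0.2050)
step 2: x0=(0.7462, -0.9593, 0.5420) x1=(-1.7939, -0.3719, 0.4863) x2=(-0.5367, -1.6358, -0.3898) x3=(-1.5305, -1.0365, -1.8548) x4=(0.9590, -1.4714, -0.1906)
step 3: x0=(0.7517, -0.9590, 0.5565) x1=(-1.7988, -0.3615, 0.4807) x2=(-0.5300, -1.6226, -0.3845) x3=(-1.5182, -1.0198, -1.8337) x4=(0.9488, -1.4860, -0.1767)
step 4: x0=(0.7555, -0.9587, 0.5700) x1=(-1.7989, -0.3535, 0.4725) x2=(-0.5233, -1.6087, -0.3790) x3=(-1.5042, -1.0032, -1.8103) x4=(0.9355, -1.4999, -0.1632)
step 5: x0=(0.7576, -0.9584, 0.5825) x1=(-1.7943, -0.3480, 0.4618) x2=(-0.5166, -1.5941, -0.3735) x3=(-1.4886, -0.9867, -1.7845) x4=(0.9192, -1.5129, -0.1503)
step 6: x0=(0.7580, -0.9581, 0.5940) x1=(-1.7850, -0.3449, 0.4489) x2=(-0.5099, -1.5789, -0.3677) x3=(-1.4713, -0.9704, -1.7565) x4=(0.8999, -1.5250, -0.1379)
step 7: x0=(0.7568, -0.9577, 0.6045) x1=(-1.7709, -0.3443, 0.4337) x2=(-0.5032, -1.5630, -0.3619) x3=(-1.4524, -0.9542, -1.7262) x4=(0.8777, -1.5362, -0.1260)
step 8: x0=(0.7538, -0.9574, 0.6139) x1=(-1.7522, -0.3460, 0.4163) x2=(-0.4964, -1.5464, -0.3558) x3=(-1.4319, -0.9381, -1.6938) x4=(0.8527, -1.5466, -0.1146)
step 9: x0=(0.7492, -0.9571, 0.6223) x1=(-1.7290, -0.3501, 0.3969) x2=(-0.4898, -1.5293, -0.3497) x3=(-1.4099, -0.9222, -1.6593) x4=(0.8249, -1.5560, -0.1038)
step 10: x0=(0.7429, -0.9567, 0.6297) x1=(-1.7013, -0.3565, 0.3756) x2=(-0.4831, -1.5116, -0.3433) x3=(-1.3863, -0.9065, -1.6226) x4=(0.7944, -1.5644, -0.0934)
step 11: x0=(0.7351, -0.9562, 0.6361) x1=(-1.6692, -0.3652, 0.3525) x2=(-0.4764, -1.4933, -0.3368) x3=(-1.3613, -0.8910, -1.5840) x4=(0.7613, -1.5719, -0.0836)
step 12: x0=(0.7257, -0.9558, 0.6415) x1=(-1.6330, -0.3760, 0.3278) x2=(-0.4698, -1.4744, -0.3302) x3=(-1.3349, -0.8757, -1.5434) x4=(0.7258, -1.5784, -0.0742)
step 13: x0=(0.7147, -0.9553, 0.6460) x1=(-1.5927, -0.3890, 0.3015) x2=(-0.4632, -1.4550, -0.3234) x3=(-1.3070, -0.8607, -1.5010) x4=(0.6878, -1.5839, -0.0654)
step 14: x0=(0.7023, -0.9547, 0.6494) x1=(-1.5486, -0.4040, 0.2738) x2=(-0.4566, -1.4352, -0.3165) x3=(-1.2779, -0.8459, -1.4568) x4=(0.6477, -1.5885, -0.0570)
step 15: x0=(0.6884, -0.9541, 0.6519) x1=(-1.5008, -0.4209, 0.2450) x2=(-0.4500, -1.4149, -0.3094) x3=(-1.2474, -0.8314, -1.4109) x4=(0.6055, -1.5920, -0.0491)
step 16: x0=(0.6732, -0.9534, 0.6534) x1=(-1.4495, -0.4397, 0.2150) x2=(-0.4435, -1.3942, -0.3022) x3=(-1.2158, -0.8171, -1.3633) x4=(0.5613, -1.5946, -0.0417)
step 17: x0=(0.6566, -0.9527, 0.6540) x1=(-1.3950, -0.4601, 0.1842) x2=(-0.4370, -1.3731, -0.2949) x3=(-1.1829, -0.8031, -1.3142) x4=(0.5152, -1.5963, -0.0348)
step 18: x0=(0.6387, -0.9519, 0.6537) x1=(-1.3375, -0.4821, 0.1525) x2=(-0.4305, -1.3516, -0.2874) x3=(-1.1489, -0.7895, -1.2637) x4=(0.4675, -1.5970, -0.0282)
step 19: x0=(0.6196, -0.9511, 0.6525) x1=(-1.2772, -0.5056, 0.1203) x2=(-0.4240, -1.3298, -0.2798) x3=(-1.1139, -0.7761, -1.2118) x4=(0.4183, -1.5969, -0.0221)
step 20: x0=(0.5994, -0.9502, 0.6505) x1=(-1.2144, -0.5304, 0.0877) x2=(-0.4175, -1.3078, -0.2722) x3=(-1.0779, -0.7631, -1.1587) x4=(0.3677, -1.5959, -0.0164)

(0.3677, -1.5959, -0.0164)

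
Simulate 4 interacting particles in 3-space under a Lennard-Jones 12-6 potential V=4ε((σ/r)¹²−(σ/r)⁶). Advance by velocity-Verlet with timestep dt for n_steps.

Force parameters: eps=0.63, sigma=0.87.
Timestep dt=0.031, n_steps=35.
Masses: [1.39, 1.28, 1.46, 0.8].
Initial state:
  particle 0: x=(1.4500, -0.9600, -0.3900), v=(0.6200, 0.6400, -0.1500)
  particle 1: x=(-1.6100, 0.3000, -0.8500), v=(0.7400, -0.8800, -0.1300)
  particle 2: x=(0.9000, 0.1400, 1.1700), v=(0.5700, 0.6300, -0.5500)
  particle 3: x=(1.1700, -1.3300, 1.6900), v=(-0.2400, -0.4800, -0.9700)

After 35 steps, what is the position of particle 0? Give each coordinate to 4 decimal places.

(2.1050, -0.2502, -0.5097)

step 0: x0=(1.4500, -0.9600, -0.3900) x1=(-1.6100, 0.3000, -0.8500) x2=(0.9000, 0.1400, 1.1700) x3=(1.1700, -1.3300, 1.6900)
step 1: x0=(1.4692, -0.9402, -0.3946) x1=(-1.5871, 0.2727, -0.8540) x2=(0.9177, 0.1594, 1.1530) x3=(1.1625, -1.3447, 1.6599)
step 2: x0=(1.4884, -0.9203, -0.3992) x1=(-1.5641, 0.2454, -0.8581) x2=(0.9354, 0.1787, 1.1359) x3=(1.1550, -1.3592, 1.6296)
step 3: x0=(1.5076, -0.9004, -0.4037) x1=(-1.5412, 0.2182, -0.8621) x2=(0.9532, 0.1979, 1.1189) x3=(1.1475, -1.3734, 1.5992)
step 4: x0=(1.5268, -0.8805, -0.4082) x1=(-1.5182, 0.1909, -0.8661) x2=(0.9709, 0.2169, 1.1019) x3=(1.1400, -1.3875, 1.5687)
step 5: x0=(1.5459, -0.8606, -0.4126) x1=(-1.4953, 0.1636, -0.8701) x2=(0.9887, 0.2357, 1.0849) x3=(1.1324, -1.4013, 1.5381)
step 6: x0=(1.5650, -0.8407, -0.4169) x1=(-1.4723, 0.1363, -0.8742) x2=(1.0065, 0.2545, 1.0679) x3=(1.1249, -1.4149, 1.5075)
step 7: x0=(1.5841, -0.8207, -0.4212) x1=(-1.4494, 0.1090, -0.8782) x2=(1.0244, 0.2731, 1.0509) x3=(1.1173, -1.4283, 1.4767)
step 8: x0=(1.6032, -0.8007, -0.4254) x1=(-1.4264, 0.0817, -0.8822) x2=(1.0422, 0.2917, 1.0339) x3=(1.1097, -1.4416, 1.4458)
step 9: x0=(1.6223, -0.7807, -0.4296) x1=(-1.4034, 0.0545, -0.8862) x2=(1.0601, 0.3101, 1.0168) x3=(1.1022, -1.4548, 1.4149)
step 10: x0=(1.6413, -0.7607, -0.4337) x1=(-1.3805, 0.0272, -0.8902) x2=(1.0779, 0.3285, 0.9997) x3=(1.0946, -1.4678, 1.3839)
step 11: x0=(1.6603, -0.7407, -0.4377) x1=(-1.3575, -0.0001, -0.8943) x2=(1.0958, 0.3467, 0.9826) x3=(1.0871, -1.4807, 1.3528)
step 12: x0=(1.6793, -0.7207, -0.4416) x1=(-1.3345, -0.0274, -0.8983) x2=(1.1137, 0.3649, 0.9655) x3=(1.0796, -1.4934, 1.3216)
step 13: x0=(1.6983, -0.7006, -0.4455) x1=(-1.3116, -0.0547, -0.9023) x2=(1.1317, 0.3830, 0.9483) x3=(1.0721, -1.5061, 1.2904)
step 14: x0=(1.7172, -0.6805, -0.4493) x1=(-1.2886, -0.0820, -0.9063) x2=(1.1496, 0.4010, 0.9311) x3=(1.0646, -1.5186, 1.2591)
step 15: x0=(1.7361, -0.6604, -0.4531) x1=(-1.2656, -0.1093, -0.9103) x2=(1.1675, 0.4190, 0.9139) x3=(1.0572, -1.5311, 1.2278)
step 16: x0=(1.7550, -0.6403, -0.4567) x1=(-1.2426, -0.1365, -0.9143) x2=(1.1855, 0.4368, 0.8966) x3=(1.0497, -1.5434, 1.1964)
step 17: x0=(1.7738, -0.6201, -0.4603) x1=(-1.2196, -0.1638, -0.9183) x2=(1.2035, 0.4546, 0.8793) x3=(1.0423, -1.5557, 1.1649)
step 18: x0=(1.7926, -0.5999, -0.4638) x1=(-1.1966, -0.1911, -0.9223) x2=(1.2215, 0.4724, 0.8619) x3=(1.0350, -1.5679, 1.1334)
step 19: x0=(1.8114, -0.5797, -0.4672) x1=(-1.1736, -0.2184, -0.9263) x2=(1.2395, 0.4901, 0.8445) x3=(1.0276, -1.5800, 1.1018)
step 20: x0=(1.8301, -0.5594, -0.4706) x1=(-1.1506, -0.2457, -0.9303) x2=(1.2575, 0.5077, 0.8270) x3=(1.0203, -1.5921, 1.0702)
step 21: x0=(1.8487, -0.5392, -0.4738) x1=(-1.1276, -0.2730, -0.9343) x2=(1.2756, 0.5252, 0.8095) x3=(1.0130, -1.6041, 1.0385)
step 22: x0=(1.8674, -0.5189, -0.4770) x1=(-1.1046, -0.3003, -0.9383) x2=(1.2937, 0.5427, 0.7919) x3=(1.0057, -1.6160, 1.0068)
step 23: x0=(1.8860, -0.4985, -0.4801) x1=(-1.0816, -0.3276, -0.9423) x2=(1.3118, 0.5601, 0.7743) x3=(0.9984, -1.6279, 0.9750)
step 24: x0=(1.9045, -0.4781, -0.4831) x1=(-1.0586, -0.3549, -0.9463) x2=(1.3299, 0.5774, 0.7565) x3=(0.9912, -1.6396, 0.9432)
step 25: x0=(1.9230, -0.4577, -0.4860) x1=(-1.0355, -0.3821, -0.9503) x2=(1.3480, 0.5947, 0.7388) x3=(0.9840, -1.6514, 0.9113)
step 26: x0=(1.9415, -0.4372, -0.4888) x1=(-1.0125, -0.4094, -0.9543) x2=(1.3662, 0.6118, 0.7209) x3=(0.9768, -1.6631, 0.8795)
step 27: x0=(1.9599, -0.4167, -0.4915) x1=(-0.9895, -0.4367, -0.9582) x2=(1.3844, 0.6290, 0.7030) x3=(0.9696, -1.6747, 0.8475)
step 28: x0=(1.9782, -0.3961, -0.4942) x1=(-0.9664, -0.4640, -0.9622) x2=(1.4027, 0.6460, 0.6851) x3=(0.9625, -1.6863, 0.8156)
step 29: x0=(1.9965, -0.3755, -0.4967) x1=(-0.9434, -0.4913, -0.9662) x2=(1.4210, 0.6629, 0.6670) x3=(0.9554, -1.6978, 0.7836)
step 30: x0=(2.0147, -0.3548, -0.4991) x1=(-0.9203, -0.5186, -0.9702) x2=(1.4393, 0.6798, 0.6488) x3=(0.9483, -1.7093, 0.7516)
step 31: x0=(2.0329, -0.3341, -0.5015) x1=(-0.8973, -0.5459, -0.9741) x2=(1.4576, 0.6966, 0.6306) x3=(0.9412, -1.7208, 0.7196)
step 32: x0=(2.0510, -0.3132, -0.5037) x1=(-0.8742, -0.5732, -0.9781) x2=(1.4761, 0.7133, 0.6123) x3=(0.9341, -1.7322, 0.6875)
step 33: x0=(2.0691, -0.2923, -0.5058) x1=(-0.8511, -0.6005, -0.9821) x2=(1.4945, 0.7299, 0.5939) x3=(0.9271, -1.7436, 0.6554)
step 34: x0=(2.0871, -0.2713, -0.5078) x1=(-0.8281, -0.6278, -0.9860) x2=(1.5130, 0.7464, 0.5754) x3=(0.9201, -1.7549, 0.6233)
step 35: x0=(2.1050, -0.2502, -0.5097) x1=(-0.8050, -0.6551, -0.9900) x2=(1.5316, 0.7628, 0.5567) x3=(0.9130, -1.7662, 0.5912)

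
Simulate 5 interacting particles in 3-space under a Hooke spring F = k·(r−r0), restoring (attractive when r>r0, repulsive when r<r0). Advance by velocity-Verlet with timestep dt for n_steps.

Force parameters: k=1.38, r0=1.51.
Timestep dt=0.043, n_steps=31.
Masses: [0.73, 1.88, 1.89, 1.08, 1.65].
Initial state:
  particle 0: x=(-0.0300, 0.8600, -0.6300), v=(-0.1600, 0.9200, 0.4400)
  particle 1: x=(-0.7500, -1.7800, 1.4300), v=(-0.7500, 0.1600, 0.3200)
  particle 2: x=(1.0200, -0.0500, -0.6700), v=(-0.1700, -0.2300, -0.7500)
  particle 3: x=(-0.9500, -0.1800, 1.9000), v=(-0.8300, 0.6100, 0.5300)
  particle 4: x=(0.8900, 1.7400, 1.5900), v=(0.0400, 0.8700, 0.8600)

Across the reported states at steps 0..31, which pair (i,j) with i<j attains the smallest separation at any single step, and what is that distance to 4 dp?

step 0: x0=(-0.0300, 0.8600, -0.6300) x1=(-0.7500, -1.7800, 1.4300) x2=(1.0200, -0.0500, -0.6700) x3=(-0.9500, -0.1800, 1.9000) x4=(0.8900, 1.7400, 1.5900)
step 1: x0=(-0.0378, 0.8969, -0.6054) x1=(-0.7807, -1.7699, 1.4423) x2=(1.0114, -0.0600, -0.6998) x3=(-0.9830, -0.1523, 1.9195) x4=(0.8901, 1.7742, 1.6255)
step 2: x0=(-0.0476, 0.9282, -0.5692) x1=(-0.8081, -1.7534, 1.4517) x2=(1.0000, -0.0703, -0.7247) x3=(-1.0103, -0.1217, 1.9324) x4=(0.8868, 1.8017, 1.6578)
step 3: x0=(-0.0593, 0.9540, -0.5218) x1=(-0.8322, -1.7303, 1.4583) x2=(0.9857, -0.0805, -0.7444) x3=(-1.0319, -0.0883, 1.9386) x4=(0.8801, 1.8225, 1.6868)
step 4: x0=(-0.0728, 0.9741, -0.4633) x1=(-0.8530, -1.7007, 1.4619) x2=(0.9686, -0.0907, -0.7587) x3=(-1.0477, -0.0523, 1.9383) x4=(0.8699, 1.8365, 1.7125)
step 5: x0=(-0.0880, 0.9885, -0.3941) x1=(-0.8705, -1.6647, 1.4628) x2=(0.9486, -0.1007, -0.7678) x3=(-1.0578, -0.0136, 1.9314) x4=(0.8563, 1.8438, 1.7347)
step 6: x0=(-0.1048, 0.9974, -0.3149) x1=(-0.8847, -1.6223, 1.4610) x2=(0.9257, -0.1103, -0.7714) x3=(-1.0623, 0.0273, 1.9182) x4=(0.8392, 1.8444, 1.7536)
step 7: x0=(-0.1231, 1.0009, -0.2264) x1=(-0.8955, -1.5738, 1.4566) x2=(0.8998, -0.1195, -0.7696) x3=(-1.0612, 0.0705, 1.8990) x4=(0.8188, 1.8385, 1.7689)
step 8: x0=(-0.1427, 0.9992, -0.1295) x1=(-0.9032, -1.5194, 1.4497) x2=(0.8711, -0.1281, -0.7624) x3=(-1.0549, 0.1155, 1.8741) x4=(0.7951, 1.8261, 1.7809)
step 9: x0=(-0.1634, 0.9926, -0.0252) x1=(-0.9077, -1.4592, 1.4405) x2=(0.8396, -0.1359, -0.7498) x3=(-1.0435, 0.1622, 1.8440) x4=(0.7683, 1.8076, 1.7896)
step 10: x0=(-0.1850, 0.9814, 0.0855) x1=(-0.9091, -1.3937, 1.4291) x2=(0.8053, -0.1429, -0.7319) x3=(-1.0274, 0.2102, 1.8090) x4=(0.7384, 1.7831, 1.7950)
step 11: x0=(-0.2072, 0.9658, 0.2013) x1=(-0.9077, -1.3231, 1.4158) x2=(0.7684, -0.1490, -0.7089) x3=(-1.0070, 0.2593, 1.7698) x4=(0.7058, 1.7530, 1.7973)
step 12: x0=(-0.2299, 0.9465, 0.3210) x1=(-0.9035, -1.2479, 1.4006) x2=(0.7290, -0.1541, -0.6808) x3=(-0.9827, 0.3092, 1.7267) x4=(0.6705, 1.7176, 1.7966)
step 13: x0=(-0.2528, 0.9238, 0.4434) x1=(-0.8967, -1.1685, 1.3838) x2=(0.6871, -0.1580, -0.6479) x3=(-0.9550, 0.3596, 1.6805) x4=(0.6329, 1.6772, 1.7931)
step 14: x0=(-0.2754, 0.8981, 0.5672) x1=(-0.8875, -1.0852, 1.3657) x2=(0.6429, -0.1607, -0.6103) x3=(-0.9244, 0.4101, 1.6316) x4=(0.5932, 1.6323, 1.7870)
step 15: x0=(-0.2976, 0.8700, 0.6911) x1=(-0.8761, -0.9986, 1.3463) x2=(0.5967, -0.1622, -0.5683) x3=(-0.8915, 0.4605, 1.5807) x4=(0.5516, 1.5834, 1.7785)
step 16: x0=(-0.3191, 0.8401, 0.8139) x1=(-0.8627, -0.9092, 1.3259) x2=(0.5484, -0.1623, -0.5221) x3=(-0.8568, 0.5105, 1.5283) x4=(0.5086, 1.5308, 1.7679)
step 17: x0=(-0.3394, 0.8087, 0.9345) x1=(-0.8476, -0.8175, 1.3046) x2=(0.4985, -0.1611, -0.4721) x3=(-0.8212, 0.5598, 1.4750) x4=(0.4645, 1.4751, 1.7552)
step 18: x0=(-0.3580, 0.7764, 1.0520) x1=(-0.8309, -0.7239, 1.2827) x2=(0.4469, -0.1586, -0.4184) x3=(-0.7852, 0.6083, 1.4212) x4=(0.4195, 1.4167, 1.7409)
step 19: x0=(-0.3745, 0.7436, 1.1659) x1=(-0.8130, -0.6291, 1.2603) x2=(0.3939, -0.1547, -0.3614) x3=(-0.7499, 0.6559, 1.3673) x4=(0.3741, 1.3562, 1.7250)
step 20: x0=(-0.3879, 0.7102, 1.2761) x1=(-0.7941, -0.5335, 1.2375) x2=(0.3398, -0.1496, -0.3014) x3=(-0.7161, 0.7028, 1.3132) x4=(0.3286, 1.2941, 1.7080)
step 21: x0=(-0.3977, 0.6760, 1.3840) x1=(-0.7746, -0.4377, 1.2144) x2=(0.2847, -0.1432, -0.2388) x3=(-0.6848, 0.7493, 1.2582) x4=(0.2834, 1.2309, 1.6899)
step 22: x0=(-0.4044, 0.6400, 1.4918) x1=(-0.7545, -0.3420, 1.1910) x2=(0.2288, -0.1357, -0.1740) x3=(-0.6560, 0.7965, 1.2010) x4=(0.2389, 1.1669, 1.6711)
step 23: x0=(-0.4095, 0.6020, 1.6008) x1=(-0.7343, -0.2470, 1.1674) x2=(0.1724, -0.1272, -0.1073) x3=(-0.6292, 0.8446, 1.1409) x4=(0.1955, 1.1028, 1.6516)
step 24: x0=(-0.4143, 0.5618, 1.7118) x1=(-0.7142, -0.1528, 1.1435) x2=(0.1156, -0.1177, -0.0390) x3=(-0.6039, 0.8941, 1.0779) x4=(0.1533, 1.0387, 1.6318)
step 25: x0=(-0.4194, 0.5195, 1.8252) x1=(-0.6943, -0.0598, 1.1193) x2=(0.0586, -0.1075, 0.0304) x3=(-0.5798, 0.9449, 1.0122) x4=(0.1127, 0.9750, 1.6116)
step 26: x0=(-0.4252, 0.4754, 1.9411) x1=(-0.6750, 0.0320, 1.0948) x2=(0.0016, -0.0968, 0.1008) x3=(-0.5569, 0.9975, 0.9442) x4=(0.0738, 0.9118, 1.5913)
step 27: x0=(-0.4318, 0.4294, 2.0594) x1=(-0.6564, 0.1226, 1.0700) x2=(-0.0553, -0.0857, 0.1716) x3=(-0.5348, 1.0518, 0.8743) x4=(0.0365, 0.8493, 1.5708)
step 28: x0=(-0.4391, 0.3819, 2.1797) x1=(-0.6387, 0.2121, 1.0450) x2=(-0.1120, -0.0745, 0.2428) x3=(-0.5136, 1.1080, 0.8027) x4=(0.0007, 0.7874, 1.5504)
step 29: x0=(-0.4471, 0.3331, 2.3009) x1=(-0.6219, 0.3005, 1.0199) x2=(-0.1684, -0.0635, 0.3141) x3=(-0.4930, 1.1662, 0.7301) x4=(-0.0336, 0.7260, 1.5302)
step 30: x0=(-0.4556, 0.2837, 2.4218) x1=(-0.6063, 0.3881, 0.9949) x2=(-0.2244, -0.0530, 0.3853) x3=(-0.4728, 1.2263, 0.6568) x4=(-0.0665, 0.6652, 1.5106)
step 31: x0=(-0.4645, 0.2342, 2.5408) x1=(-0.5918, 0.4751, 0.9702) x2=(-0.2801, -0.0431, 0.4564) x3=(-0.4528, 1.2881, 0.5834) x4=(-0.0982, 0.6049, 1.4918)

pair (0,3), distance 0.3219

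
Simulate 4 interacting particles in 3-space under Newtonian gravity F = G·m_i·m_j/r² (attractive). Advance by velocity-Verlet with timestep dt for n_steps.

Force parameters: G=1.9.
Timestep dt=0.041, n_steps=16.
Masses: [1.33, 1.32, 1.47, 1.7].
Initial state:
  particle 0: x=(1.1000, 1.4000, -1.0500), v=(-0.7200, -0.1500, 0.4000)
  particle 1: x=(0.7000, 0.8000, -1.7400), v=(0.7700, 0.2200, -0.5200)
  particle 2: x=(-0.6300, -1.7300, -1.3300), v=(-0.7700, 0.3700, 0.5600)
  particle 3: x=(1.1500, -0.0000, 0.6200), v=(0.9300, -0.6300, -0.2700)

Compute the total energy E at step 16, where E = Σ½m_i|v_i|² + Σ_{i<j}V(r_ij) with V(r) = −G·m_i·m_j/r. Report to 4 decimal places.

-7.8661

step 0: x0=(1.1000, 1.4000, -1.0500) x1=(0.7000, 0.8000, -1.7400) x2=(-0.6300, -1.7300, -1.3300) x3=(1.1500, -0.0000, 0.6200)
step 1: x0=(1.0696, 1.3921, -1.0346) x1=(0.7324, 0.8099, -1.7594) x2=(-0.6612, -1.7143, -1.3069) x3=(1.1879, -0.0256, 0.6081)
step 2: x0=(1.0375, 1.3805, -1.0216) x1=(0.7661, 0.8217, -1.7748) x2=(-0.6917, -1.6976, -1.2835) x3=(1.2254, -0.0506, 0.5947)
step 3: x0=(1.0042, 1.3653, -1.0111) x1=(0.8010, 0.8352, -1.7859) x2=(-0.7215, -1.6799, -1.2599) x3=(1.2624, -0.0750, 0.5797)
step 4: x0=(0.9698, 1.3465, -1.0035) x1=(0.8367, 0.8505, -1.7924) x2=(-0.7505, -1.6613, -1.2359) x3=(1.2989, -0.0989, 0.5632)
step 5: x0=(0.9348, 1.3241, -0.9991) x1=(0.8729, 0.8677, -1.7940) x2=(-0.7787, -1.6416, -1.2118) x3=(1.3348, -0.1222, 0.5452)
step 6: x0=(0.8994, 1.2980, -0.9982) x1=(0.9094, 0.8866, -1.7905) x2=(-0.8062, -1.6211, -1.1873) x3=(1.3701, -0.1448, 0.5257)
step 7: x0=(0.8642, 1.2684, -1.0011) x1=(0.9457, 0.9073, -1.7814) x2=(-0.8328, -1.5995, -1.1627) x3=(1.4048, -0.1668, 0.5047)
step 8: x0=(0.8295, 1.2353, -1.0084) x1=(0.9813, 0.9296, -1.7664) x2=(-0.8586, -1.5771, -1.1378) x3=(1.4388, -0.1881, 0.4822)
step 9: x0=(0.7961, 1.1987, -1.0204) x1=(1.0157, 0.9534, -1.7449) x2=(-0.8835, -1.5538, -1.1127) x3=(1.4721, -0.2087, 0.4583)
step 10: x0=(0.7647, 1.1590, -1.0377) x1=(1.0482, 0.9786, -1.7165) x2=(-0.9076, -1.5295, -1.0874) x3=(1.5046, -0.2287, 0.4329)
step 11: x0=(0.7361, 1.1164, -1.0607) x1=(1.0777, 1.0047, -1.6806) x2=(-0.9308, -1.5044, -1.0619) x3=(1.5362, -0.2479, 0.4061)
step 12: x0=(0.7117, 1.0713, -1.0901) x1=(1.1032, 1.0314, -1.6367) x2=(-0.9531, -1.4783, -1.0362) x3=(1.5671, -0.2664, 0.3779)
step 13: x0=(0.6928, 1.0246, -1.1263) x1=(1.1231, 1.0578, -1.5844) x2=(-0.9744, -1.4514, -1.0104) x3=(1.5971, -0.2842, 0.3483)
step 14: x0=(0.6814, 0.9772, -1.1693) x1=(1.1357, 1.0828, -1.5235) x2=(-0.9948, -1.4235, -0.9843) x3=(1.6261, -0.3011, 0.3172)
step 15: x0=(0.6797, 0.9310, -1.2190) x1=(1.1385, 1.1047, -1.4543) x2=(-1.0141, -1.3948, -0.9582) x3=(1.6542, -0.3173, 0.2847)
step 16: x0=(0.6902, 0.8882, -1.2740) x1=(1.1292, 1.1210, -1.3780) x2=(-1.0325, -1.3652, -0.9319) x3=(1.6813, -0.3326, 0.2509)
step 0 velocities: v0=(-0.7200, -0.1500, 0.4000) v1=(0.7700, 0.2200, -0.5200) v2=(-0.7700, 0.3700, 0.5600) v3=(0.9300, -0.6300, -0.2700)
step 0: KE=2.9692, PE=-10.8132, E=-7.8440
step 16 velocities: v0=(0.4307, -0.9653, -1.3722) v1=(-0.4004, 0.2941, 1.9122) v2=(-0.4354, 0.7326, 0.6418) v3=(0.6492, -0.3632, -0.8428)
step 16: KE=6.4822, PE=-14.3483, E=-7.8661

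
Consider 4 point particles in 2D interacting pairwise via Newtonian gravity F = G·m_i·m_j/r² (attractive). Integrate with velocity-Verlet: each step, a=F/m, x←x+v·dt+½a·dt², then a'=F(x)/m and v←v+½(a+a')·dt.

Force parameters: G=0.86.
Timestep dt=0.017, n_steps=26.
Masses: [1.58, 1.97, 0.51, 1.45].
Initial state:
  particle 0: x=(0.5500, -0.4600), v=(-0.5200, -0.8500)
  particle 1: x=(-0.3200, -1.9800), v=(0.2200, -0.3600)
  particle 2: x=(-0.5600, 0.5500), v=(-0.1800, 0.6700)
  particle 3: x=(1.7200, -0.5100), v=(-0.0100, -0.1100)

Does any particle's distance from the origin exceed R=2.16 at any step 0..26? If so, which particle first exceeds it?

step 0: x0=(0.5500, -0.4600) x1=(-0.3200, -1.9800) x2=(-0.5600, 0.5500) x3=(1.7200, -0.5100)
step 1: x0=(0.5412, -0.4745) x1=(-0.3162, -1.9860) x2=(-0.5630, 0.5613) x3=(1.7196, -0.5119)
step 2: x0=(0.5326, -0.4891) x1=(-0.3123, -1.9919) x2=(-0.5657, 0.5723) x3=(1.7189, -0.5138)
step 3: x0=(0.5241, -0.5039) x1=(-0.3083, -1.9976) x2=(-0.5684, 0.5832) x3=(1.7179, -0.5157)
step 4: x0=(0.5157, -0.5187) x1=(-0.3042, -2.0031) x2=(-0.5708, 0.5938) x3=(1.7164, -0.5177)
step 5: x0=(0.5075, -0.5336) x1=(-0.2999, -2.0085) x2=(-0.5730, 0.6043) x3=(1.7146, -0.5197)
step 6: x0=(0.4994, -0.5487) x1=(-0.2956, -2.0137) x2=(-0.5751, 0.6145) x3=(1.7125, -0.5218)
step 7: x0=(0.4914, -0.5639) x1=(-0.2911, -2.0187) x2=(-0.5771, 0.6245) x3=(1.7100, -0.5239)
step 8: x0=(0.4836, -0.5792) x1=(-0.2866, -2.0235) x2=(-0.5788, 0.6343) x3=(1.7072, -0.5260)
step 9: x0=(0.4759, -0.5946) x1=(-0.2819, -2.0282) x2=(-0.5804, 0.6439) x3=(1.7040, -0.5282)
step 10: x0=(0.4683, -0.6101) x1=(-0.2771, -2.0327) x2=(-0.5819, 0.6533) x3=(1.7005, -0.5305)
step 11: x0=(0.4608, -0.6257) x1=(-0.2722, -2.0369) x2=(-0.5832, 0.6624) x3=(1.6967, -0.5328)
step 12: x0=(0.4534, -0.6415) x1=(-0.2672, -2.0410) x2=(-0.5844, 0.6714) x3=(1.6925, -0.5351)
step 13: x0=(0.4461, -0.6573) x1=(-0.2620, -2.0449) x2=(-0.5854, 0.6802) x3=(1.6880, -0.5376)
step 14: x0=(0.4390, -0.6733) x1=(-0.2568, -2.0486) x2=(-0.5863, 0.6888) x3=(1.6831, -0.5400)
step 15: x0=(0.4319, -0.6895) x1=(-0.2514, -2.0521) x2=(-0.5870, 0.6972) x3=(1.6780, -0.5426)
step 16: x0=(0.4250, -0.7057) x1=(-0.2459, -2.0554) x2=(-0.5876, 0.7054) x3=(1.6725, -0.5452)
step 17: x0=(0.4182, -0.7221) x1=(-0.2403, -2.0585) x2=(-0.5881, 0.7134) x3=(1.6666, -0.5479)
step 18: x0=(0.4114, -0.7386) x1=(-0.2345, -2.0614) x2=(-0.5885, 0.7211) x3=(1.6605, -0.5507)
step 19: x0=(0.4048, -0.7552) x1=(-0.2286, -2.0640) x2=(-0.5887, 0.7288) x3=(1.6540, -0.5536)
step 20: x0=(0.3983, -0.7720) x1=(-0.2226, -2.0665) x2=(-0.5888, 0.7362) x3=(1.6472, -0.5565)
step 21: x0=(0.3919, -0.7890) x1=(-0.2165, -2.0687) x2=(-0.5888, 0.7434) x3=(1.6401, -0.5595)
step 22: x0=(0.3855, -0.8060) x1=(-0.2102, -2.0706) x2=(-0.5887, 0.7504) x3=(1.6326, -0.5626)
step 23: x0=(0.3793, -0.8233) x1=(-0.2038, -2.0724) x2=(-0.5884, 0.7573) x3=(1.6248, -0.5658)
step 24: x0=(0.3732, -0.8406) x1=(-0.1973, -2.0739) x2=(-0.5880, 0.7640) x3=(1.6167, -0.5691)
step 25: x0=(0.3671, -0.8582) x1=(-0.1906, -2.0751) x2=(-0.5876, 0.7705) x3=(1.6083, -0.5725)
step 26: x0=(0.3611, -0.8759) x1=(-0.1838, -2.0761) x2=(-0.5870, 0.7768) x3=(1.5996, -0.5760)

no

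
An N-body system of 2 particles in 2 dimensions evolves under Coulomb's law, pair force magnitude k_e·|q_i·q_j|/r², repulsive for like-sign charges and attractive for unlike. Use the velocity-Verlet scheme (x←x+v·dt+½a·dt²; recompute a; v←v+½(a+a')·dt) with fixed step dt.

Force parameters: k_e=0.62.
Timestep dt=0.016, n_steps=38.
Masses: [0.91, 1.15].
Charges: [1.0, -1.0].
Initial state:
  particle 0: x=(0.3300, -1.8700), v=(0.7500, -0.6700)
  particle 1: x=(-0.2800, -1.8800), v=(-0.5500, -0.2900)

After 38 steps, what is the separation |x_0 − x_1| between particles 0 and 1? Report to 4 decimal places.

1.0500

step 0: x0=(0.3300, -1.8700) x1=(-0.2800, -1.8800)
step 1: x0=(0.3418, -1.8807) x1=(-0.2886, -1.8846)
step 2: x0=(0.3531, -1.8915) x1=(-0.2969, -1.8893)
step 3: x0=(0.3640, -1.9022) x1=(-0.3048, -1.8939)
step 4: x0=(0.3745, -1.9129) x1=(-0.3125, -1.8985)
step 5: x0=(0.3847, -1.9236) x1=(-0.3198, -1.9032)
step 6: x0=(0.3945, -1.9343) x1=(-0.3269, -1.9078)
step 7: x0=(0.4040, -1.9450) x1=(-0.3337, -1.9125)
step 8: x0=(0.4131, -1.9557) x1=(-0.3402, -1.9172)
step 9: x0=(0.4220, -1.9663) x1=(-0.3465, -1.9219)
step 10: x0=(0.4305, -1.9770) x1=(-0.3526, -1.9266)
step 11: x0=(0.4388, -1.9876) x1=(-0.3584, -1.9313)
step 12: x0=(0.4468, -1.9982) x1=(-0.3640, -1.9360)
step 13: x0=(0.4545, -2.0088) x1=(-0.3695, -1.9408)
step 14: x0=(0.4620, -2.0194) x1=(-0.3747, -1.9455)
step 15: x0=(0.4692, -2.0299) x1=(-0.3797, -1.9503)
step 16: x0=(0.4762, -2.0404) x1=(-0.3846, -1.9551)
step 17: x0=(0.4830, -2.0509) x1=(-0.3892, -1.9599)
step 18: x0=(0.4895, -2.0614) x1=(-0.3937, -1.9648)
step 19: x0=(0.4958, -2.0718) x1=(-0.3980, -1.9696)
step 20: x0=(0.5019, -2.0823) x1=(-0.4021, -1.9745)
step 21: x0=(0.5078, -2.0927) x1=(-0.4061, -1.9794)
step 22: x0=(0.5135, -2.1031) x1=(-0.4099, -1.9843)
step 23: x0=(0.5190, -2.1134) x1=(-0.4135, -1.9892)
step 24: x0=(0.5243, -2.1237) x1=(-0.4170, -1.9942)
step 25: x0=(0.5294, -2.1340) x1=(-0.4204, -1.9991)
step 26: x0=(0.5343, -2.1443) x1=(-0.4236, -2.0041)
step 27: x0=(0.5390, -2.1545) x1=(-0.4266, -2.0092)
step 28: x0=(0.5436, -2.1648) x1=(-0.4295, -2.0142)
step 29: x0=(0.5479, -2.1749) x1=(-0.4323, -2.0193)
step 30: x0=(0.5521, -2.1851) x1=(-0.4349, -2.0243)
step 31: x0=(0.5561, -2.1952) x1=(-0.4374, -2.0294)
step 32: x0=(0.5600, -2.2053) x1=(-0.4397, -2.0346)
step 33: x0=(0.5637, -2.2154) x1=(-0.4420, -2.0397)
step 34: x0=(0.5672, -2.2255) x1=(-0.4441, -2.0449)
step 35: x0=(0.5706, -2.2355) x1=(-0.4460, -2.0501)
step 36: x0=(0.5738, -2.2455) x1=(-0.4479, -2.0553)
step 37: x0=(0.5768, -2.2554) x1=(-0.4496, -2.0605)
step 38: x0=(0.5797, -2.2654) x1=(-0.4511, -2.0658)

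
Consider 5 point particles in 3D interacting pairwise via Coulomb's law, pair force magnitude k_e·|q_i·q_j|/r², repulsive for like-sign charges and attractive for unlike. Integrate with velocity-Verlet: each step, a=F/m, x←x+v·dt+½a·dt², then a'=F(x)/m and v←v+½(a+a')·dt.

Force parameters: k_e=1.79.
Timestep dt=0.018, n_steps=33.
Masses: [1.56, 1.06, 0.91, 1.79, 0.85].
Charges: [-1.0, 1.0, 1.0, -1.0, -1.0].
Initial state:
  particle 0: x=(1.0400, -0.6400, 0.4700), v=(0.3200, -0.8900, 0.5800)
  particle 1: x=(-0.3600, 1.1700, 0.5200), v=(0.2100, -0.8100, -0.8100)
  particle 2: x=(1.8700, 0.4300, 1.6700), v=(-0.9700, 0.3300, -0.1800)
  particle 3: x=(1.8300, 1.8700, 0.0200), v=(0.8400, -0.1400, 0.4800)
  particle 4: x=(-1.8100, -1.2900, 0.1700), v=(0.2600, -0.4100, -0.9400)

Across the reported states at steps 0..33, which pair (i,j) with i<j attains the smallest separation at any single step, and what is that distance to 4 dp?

pair (0,2), distance 1.7473

step 0: x0=(1.0400, -0.6400, 0.4700) x1=(-0.3600, 1.1700, 0.5200) x2=(1.8700, 0.4300, 1.6700) x3=(1.8300, 1.8700, 0.0200) x4=(-1.8100, -1.2900, 0.1700)
step 1: x0=(1.0458, -0.6560, 0.4805) x1=(-0.3562, 1.1554, 0.5054) x2=(1.8525, 0.4359, 1.6667) x3=(1.8451, 1.8675, 0.0287) x4=(-1.8053, -1.2974, 0.1531)
step 2: x0=(1.0516, -0.6719, 0.4911) x1=(-0.3523, 1.1407, 0.4907) x2=(1.8350, 0.4417, 1.6631) x3=(1.8602, 1.8649, 0.0374) x4=(-1.8007, -1.3047, 0.1362)
step 3: x0=(1.0574, -0.6877, 0.5017) x1=(-0.3484, 1.1259, 0.4760) x2=(1.8175, 0.4475, 1.6594) x3=(1.8752, 1.8624, 0.0462) x4=(-1.7961, -1.3119, 0.1193)
step 4: x0=(1.0633, -0.7034, 0.5125) x1=(-0.3445, 1.1110, 0.4612) x2=(1.7999, 0.4532, 1.6554) x3=(1.8902, 1.8598, 0.0550) x4=(-1.7915, -1.3191, 0.1024)
step 5: x0=(1.0692, -0.7190, 0.5233) x1=(-0.3405, 1.0960, 0.4463) x2=(1.7823, 0.4588, 1.6513) x3=(1.9052, 1.8572, 0.0639) x4=(-1.7869, -1.3263, 0.0856)
step 6: x0=(1.0752, -0.7345, 0.5342) x1=(-0.3364, 1.0809, 0.4314) x2=(1.7647, 0.4643, 1.6470) x3=(1.9202, 1.8547, 0.0728) x4=(-1.7824, -1.3334, 0.0687)
step 7: x0=(1.0811, -0.7500, 0.5453) x1=(-0.3323, 1.0658, 0.4164) x2=(1.7470, 0.4698, 1.6424) x3=(1.9351, 1.8520, 0.0818) x4=(-1.7779, -1.3404, 0.0519)
step 8: x0=(1.0871, -0.7653, 0.5563) x1=(-0.3282, 1.0506, 0.4013) x2=(1.7294, 0.4752, 1.6377) x3=(1.9500, 1.8494, 0.0909) x4=(-1.7734, -1.3474, 0.0351)
step 9: x0=(1.0931, -0.7805, 0.5675) x1=(-0.3240, 1.0352, 0.3862) x2=(1.7118, 0.4804, 1.6328) x3=(1.9648, 1.8468, 0.1000) x4=(-1.7689, -1.3544, 0.0183)
step 10: x0=(1.0992, -0.7956, 0.5788) x1=(-0.3198, 1.0198, 0.3710) x2=(1.6941, 0.4856, 1.6276) x3=(1.9796, 1.8441, 0.1092) x4=(-1.7644, -1.3612, 0.0015)
step 11: x0=(1.1053, -0.8106, 0.5901) x1=(-0.3155, 1.0043, 0.3558) x2=(1.6765, 0.4907, 1.6223) x3=(1.9944, 1.8414, 0.1184) x4=(-1.7600, -1.3681, -0.0153)
step 12: x0=(1.1114, -0.8255, 0.6016) x1=(-0.3112, 0.9887, 0.3405) x2=(1.6589, 0.4958, 1.6168) x3=(2.0091, 1.8387, 0.1277) x4=(-1.7556, -1.3748, -0.0321)
step 13: x0=(1.1175, -0.8403, 0.6131) x1=(-0.3069, 0.9731, 0.3252) x2=(1.6413, 0.5007, 1.6111) x3=(2.0238, 1.8359, 0.1370) x4=(-1.7512, -1.3816, -0.0488)
step 14: x0=(1.1236, -0.8550, 0.6246) x1=(-0.3026, 0.9573, 0.3098) x2=(1.6238, 0.5055, 1.6053) x3=(2.0384, 1.8332, 0.1464) x4=(-1.7468, -1.3882, -0.0656)
step 15: x0=(1.1298, -0.8696, 0.6363) x1=(-0.2982, 0.9414, 0.2944) x2=(1.6063, 0.5102, 1.5992) x3=(2.0530, 1.8304, 0.1559) x4=(-1.7424, -1.3948, -0.0824)
step 16: x0=(1.1359, -0.8840, 0.6480) x1=(-0.2938, 0.9255, 0.2789) x2=(1.5888, 0.5149, 1.5930) x3=(2.0676, 1.8276, 0.1654) x4=(-1.7381, -1.4013, -0.0991)
step 17: x0=(1.1421, -0.8984, 0.6598) x1=(-0.2894, 0.9095, 0.2633) x2=(1.5714, 0.5194, 1.5866) x3=(2.0821, 1.8247, 0.1749) x4=(-1.7338, -1.4078, -0.1158)
step 18: x0=(1.1483, -0.9126, 0.6717) x1=(-0.2850, 0.8933, 0.2477) x2=(1.5541, 0.5238, 1.5800) x3=(2.0966, 1.8219, 0.1845) x4=(-1.7294, -1.4142, -0.1326)
step 19: x0=(1.1545, -0.9267, 0.6836) x1=(-0.2805, 0.8771, 0.2320) x2=(1.5368, 0.5282, 1.5732) x3=(2.1110, 1.8190, 0.1942) x4=(-1.7251, -1.4205, -0.1493)
step 20: x0=(1.1607, -0.9407, 0.6956) x1=(-0.2760, 0.8608, 0.2163) x2=(1.5195, 0.5324, 1.5663) x3=(2.1254, 1.8160, 0.2039) x4=(-1.7208, -1.4268, -0.1660)
step 21: x0=(1.1670, -0.9545, 0.7077) x1=(-0.2716, 0.8444, 0.2005) x2=(1.5024, 0.5365, 1.5592) x3=(2.1397, 1.8131, 0.2137) x4=(-1.7166, -1.4330, -0.1827)
step 22: x0=(1.1732, -0.9683, 0.7199) x1=(-0.2671, 0.8279, 0.1847) x2=(1.4853, 0.5405, 1.5520) x3=(2.1540, 1.8101, 0.2235) x4=(-1.7123, -1.4392, -0.1994)
step 23: x0=(1.1794, -0.9819, 0.7320) x1=(-0.2625, 0.8114, 0.1688) x2=(1.4684, 0.5445, 1.5446) x3=(2.1682, 1.8071, 0.2334) x4=(-1.7080, -1.4452, -0.2161)
step 24: x0=(1.1857, -0.9954, 0.7443) x1=(-0.2580, 0.7947, 0.1529) x2=(1.4515, 0.5483, 1.5371) x3=(2.1824, 1.8040, 0.2433) x4=(-1.7038, -1.4512, -0.2328)
step 25: x0=(1.1919, -1.0088, 0.7566) x1=(-0.2535, 0.7779, 0.1369) x2=(1.4347, 0.5520, 1.5294) x3=(2.1965, 1.8009, 0.2533) x4=(-1.6995, -1.4572, -0.2495)
step 26: x0=(1.1981, -1.0220, 0.7690) x1=(-0.2490, 0.7611, 0.1209) x2=(1.4181, 0.5556, 1.5216) x3=(2.2106, 1.7978, 0.2633) x4=(-1.6953, -1.4630, -0.2661)
step 27: x0=(1.2044, -1.0351, 0.7814) x1=(-0.2445, 0.7441, 0.1048) x2=(1.4015, 0.5591, 1.5137) x3=(2.2246, 1.7947, 0.2734) x4=(-1.6911, -1.4688, -0.2828)
step 28: x0=(1.2106, -1.0481, 0.7939) x1=(-0.2400, 0.7270, 0.0886) x2=(1.3851, 0.5624, 1.5057) x3=(2.2385, 1.7915, 0.2835) x4=(-1.6868, -1.4745, -0.2995)
step 29: x0=(1.2168, -1.0610, 0.8064) x1=(-0.2354, 0.7099, 0.0724) x2=(1.3688, 0.5657, 1.4975) x3=(2.2524, 1.7883, 0.2937) x4=(-1.6826, -1.4802, -0.3161)
step 30: x0=(1.2231, -1.0737, 0.8190) x1=(-0.2309, 0.6927, 0.0562) x2=(1.3526, 0.5689, 1.4892) x3=(2.2662, 1.7850, 0.3039) x4=(-1.6784, -1.4858, -0.3328)
step 31: x0=(1.2293, -1.0864, 0.8316) x1=(-0.2264, 0.6753, 0.0399) x2=(1.3366, 0.5720, 1.4808) x3=(2.2800, 1.7817, 0.3141) x4=(-1.6741, -1.4913, -0.3495)
step 32: x0=(1.2355, -1.0989, 0.8442) x1=(-0.2219, 0.6579, 0.0235) x2=(1.3208, 0.5749, 1.4723) x3=(2.2937, 1.7784, 0.3245) x4=(-1.6699, -1.4967, -0.3661)
step 33: x0=(1.2417, -1.1113, 0.8569) x1=(-0.2174, 0.6403, 0.0071) x2=(1.3051, 0.5778, 1.4638) x3=(2.3074, 1.7751, 0.3348) x4=(-1.6656, -1.5020, -0.3828)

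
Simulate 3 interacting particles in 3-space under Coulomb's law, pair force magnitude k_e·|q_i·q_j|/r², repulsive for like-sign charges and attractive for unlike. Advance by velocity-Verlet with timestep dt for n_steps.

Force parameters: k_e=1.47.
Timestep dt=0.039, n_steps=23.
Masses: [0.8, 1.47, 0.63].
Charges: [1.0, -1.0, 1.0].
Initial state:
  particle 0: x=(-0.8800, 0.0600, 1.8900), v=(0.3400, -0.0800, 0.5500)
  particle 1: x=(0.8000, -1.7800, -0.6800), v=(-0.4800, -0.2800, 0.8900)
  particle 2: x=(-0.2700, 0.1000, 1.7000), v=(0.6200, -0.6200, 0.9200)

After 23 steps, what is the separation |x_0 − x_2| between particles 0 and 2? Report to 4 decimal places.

2.8303

step 0: x0=(-0.8800, 0.0600, 1.8900) x1=(0.8000, -1.7800, -0.6800) x2=(-0.2700, 0.1000, 1.7000)
step 1: x0=(-0.8699, 0.0566, 1.9124) x1=(0.7812, -1.7908, -0.6452) x2=(-0.2416, 0.0760, 1.7345)
step 2: x0=(-0.8661, 0.0529, 1.9364) x1=(0.7624, -1.8015, -0.6102) x2=(-0.2052, 0.0520, 1.7664)
step 3: x0=(-0.8679, 0.0491, 1.9617) x1=(0.7434, -1.8121, -0.5750) x2=(-0.1612, 0.0278, 1.7962)
step 4: x0=(-0.8748, 0.0453, 1.9881) x1=(0.7243, -1.8225, -0.5396) x2=(-0.1106, 0.0032, 1.8242)
step 5: x0=(-0.8861, 0.0417, 2.0153) x1=(0.7051, -1.8327, -0.5040) x2=(-0.0542, -0.0219, 1.8506)
step 6: x0=(-0.9010, 0.0382, 2.0431) x1=(0.6858, -1.8428, -0.4681) x2=(0.0070, -0.0476, 1.8759)
step 7: x0=(-0.9190, 0.0349, 2.0713) x1=(0.6665, -1.8527, -0.4321) x2=(0.0724, -0.0739, 1.9001)
step 8: x0=(-0.9396, 0.0318, 2.0998) x1=(0.6470, -1.8624, -0.3958) x2=(0.1413, -0.1008, 1.9234)
step 9: x0=(-0.9623, 0.0288, 2.1285) x1=(0.6275, -1.8720, -0.3593) x2=(0.2131, -0.1284, 1.9459)
step 10: x0=(-0.9869, 0.0260, 2.1573) x1=(0.6079, -1.8814, -0.3226) x2=(0.2874, -0.1565, 1.9677)
step 11: x0=(-1.0129, 0.0233, 2.1862) x1=(0.5882, -1.8906, -0.2857) x2=(0.3637, -0.1851, 1.9889)
step 12: x0=(-1.0402, 0.0206, 2.2152) x1=(0.5684, -1.8997, -0.2485) x2=(0.4419, -0.2143, 2.0094)
step 13: x0=(-1.0686, 0.0181, 2.2442) x1=(0.5486, -1.9085, -0.2110) x2=(0.5216, -0.2440, 2.0294)
step 14: x0=(-1.0980, 0.0155, 2.2731) x1=(0.5287, -1.9172, -0.1734) x2=(0.6026, -0.2741, 2.0489)
step 15: x0=(-1.1281, 0.0130, 2.3020) x1=(0.5087, -1.9257, -0.1355) x2=(0.6847, -0.3048, 2.0678)
step 16: x0=(-1.1589, 0.0105, 2.3309) x1=(0.4888, -1.9340, -0.0973) x2=(0.7679, -0.3358, 2.0862)
step 17: x0=(-1.1904, 0.0081, 2.3597) x1=(0.4687, -1.9421, -0.0589) x2=(0.8518, -0.3674, 2.1042)
step 18: x0=(-1.2223, 0.0056, 2.3884) x1=(0.4487, -1.9500, -0.0202) x2=(0.9365, -0.3993, 2.1216)
step 19: x0=(-1.2547, 0.0030, 2.4170) x1=(0.4286, -1.9578, 0.0187) x2=(1.0218, -0.4317, 2.1385)
step 20: x0=(-1.2875, 0.0005, 2.4455) x1=(0.4085, -1.9653, 0.0579) x2=(1.1076, -0.4645, 2.1550)
step 21: x0=(-1.3206, -0.0021, 2.4740) x1=(0.3884, -1.9727, 0.0973) x2=(1.1939, -0.4977, 2.1711)
step 22: x0=(-1.3540, -0.0047, 2.5023) x1=(0.3684, -1.9798, 0.1369) x2=(1.2806, -0.5312, 2.1866)
step 23: x0=(-1.3877, -0.0074, 2.5306) x1=(0.3483, -1.9868, 0.1768) x2=(1.3675, -0.5651, 2.2018)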